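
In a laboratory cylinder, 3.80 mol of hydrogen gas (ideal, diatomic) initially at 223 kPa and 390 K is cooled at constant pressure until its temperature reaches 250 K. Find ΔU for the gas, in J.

-11100 J

V₁ = nRT₁/P₁ = 3.80×8.314×390/223 = 55.3 L.
Isobaric: P stays 223 kPa; V/T = const ⇒ T₂ = 250 K, V₂ = 35.4 L.
For an ideal gas ΔU = nCvΔT with Cv = (5/2)R = 20.8 J/(mol·K).
ΔU = 3.80×20.8×(250−390) = -11100 J.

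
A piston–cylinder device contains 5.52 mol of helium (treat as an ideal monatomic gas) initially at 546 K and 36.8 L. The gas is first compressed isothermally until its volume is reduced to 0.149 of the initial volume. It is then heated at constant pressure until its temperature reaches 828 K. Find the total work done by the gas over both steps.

-34800 J

P₁ = nRT₁/V₁ = 5.52×8.314×546/36.8 = 681 kPa.
Step 1 — Isothermal: T stays 546 K; PV = const ⇒ V₂ = 5.48 L, P₂ = 4570 kPa.
ΔU = 0 (ideal gas, T constant).
W = nRT ln(V₂/V₁) = 5.52×8.314×546×ln(0.149) = -47700 J.
Q = ΔU + W = -47700 J.
State after step 1: P = 4570 kPa, V = 5.48 L, T = 546 K.
Step 2 — Isobaric: P stays 4570 kPa; V/T = const ⇒ T₂ = 828 K, V₂ = 8.32 L.
W = PΔV = 4570×(8.32−5.48) kPa·L = 12900 J.
ΔU = nCvΔT = 5.52×12.5×(828−546) = 19400 J.
Q = ΔU + W = nCpΔT = 32400 J.
Net over both steps: W = -34800 J, Q = -15400 J, ΔU = 19400 J.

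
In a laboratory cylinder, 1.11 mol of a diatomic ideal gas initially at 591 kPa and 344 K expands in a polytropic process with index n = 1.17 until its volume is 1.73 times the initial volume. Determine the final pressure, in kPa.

V₁ = nRT₁/P₁ = 1.11×8.314×344/591 = 5.37 L.
Polytropic n=1.17: T₂ = T₁(V₁/V₂)^(n−1) = 344×(0.578)^0.17 = 313 K; P₂ = P₁(V₁/V₂)^n = 311 kPa.

311 kPa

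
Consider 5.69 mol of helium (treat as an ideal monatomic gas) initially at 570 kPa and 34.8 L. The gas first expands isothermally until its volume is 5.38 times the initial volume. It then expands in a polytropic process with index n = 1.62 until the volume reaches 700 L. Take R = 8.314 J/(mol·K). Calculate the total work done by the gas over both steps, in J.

51200 J

T₁ = P₁V₁/(nR) = 570×34.8/(5.69×8.314) = 419 K.
Step 1 — Isothermal: T stays 419 K; PV = const ⇒ V₂ = 187 L, P₂ = 106 kPa.
ΔU = 0 (ideal gas, T constant).
W = nRT ln(V₂/V₁) = 5.69×8.314×419×ln(5.38) = 33400 J.
Q = ΔU + W = 33400 J.
State after step 1: P = 106 kPa, V = 187 L, T = 419 K.
Step 2 — Polytropic n=1.62: T₂ = T₁(V₁/V₂)^(n−1) = 419×(0.267)^0.62 = 185 K; P₂ = P₁(V₁/V₂)^n = 12.5 kPa.
W = (P₁V₁−P₂V₂)/(n−1) = (106×187−12.5×700)/0.62 = 17900 J.
ΔU = nCvΔT = 5.69×12.5×(185−419) = -16600 J.
Q = ΔU + W = 1250 J.
Net over both steps: W = 51200 J, Q = 34600 J, ΔU = -16600 J.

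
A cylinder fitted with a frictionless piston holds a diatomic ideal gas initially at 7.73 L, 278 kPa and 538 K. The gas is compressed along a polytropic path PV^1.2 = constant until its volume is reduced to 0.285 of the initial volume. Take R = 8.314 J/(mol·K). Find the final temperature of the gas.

692 K

Polytropic n=1.2: T₂ = T₁(V₁/V₂)^(n−1) = 538×(3.51)^0.20 = 692 K; P₂ = P₁(V₁/V₂)^n = 1250 kPa.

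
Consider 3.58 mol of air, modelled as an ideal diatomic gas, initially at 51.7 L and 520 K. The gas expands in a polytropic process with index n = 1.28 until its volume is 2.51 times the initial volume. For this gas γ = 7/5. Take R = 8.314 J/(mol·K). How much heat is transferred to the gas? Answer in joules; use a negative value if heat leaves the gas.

3770 J

P₁ = nRT₁/V₁ = 3.58×8.314×520/51.7 = 299 kPa.
Polytropic n=1.28: T₂ = T₁(V₁/V₂)^(n−1) = 520×(0.398)^0.28 = 402 K; P₂ = P₁(V₁/V₂)^n = 92.2 kPa.
W = (P₁V₁−P₂V₂)/(n−1) = (299×51.7−92.2×130)/0.28 = 12600 J.
ΔU = nCvΔT = 3.58×20.8×(402−520) = -8790 J.
Q = ΔU + W = 3770 J.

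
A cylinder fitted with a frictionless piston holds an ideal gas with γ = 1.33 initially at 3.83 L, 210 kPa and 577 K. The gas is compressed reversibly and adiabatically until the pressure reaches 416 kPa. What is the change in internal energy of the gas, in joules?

n = P₁V₁/(RT₁) = 210×3.83/(8.314×577) = 0.168 mol.
Adiabatic: T₂/T₁ = (P₂/P₁)^((γ−1)/γ) ⇒ T₂ = 577×(1.98)^0.248 = 684 K; V₂ = 2.29 L.
For an ideal gas ΔU = nCvΔT with Cv = R/(γ−1) = 25.2 J/(mol·K).
ΔU = 0.168×25.2×(684−577) = 451 J.

451 J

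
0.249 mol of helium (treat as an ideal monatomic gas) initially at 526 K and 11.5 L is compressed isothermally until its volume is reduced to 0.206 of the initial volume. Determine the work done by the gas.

-1720 J

P₁ = nRT₁/V₁ = 0.249×8.314×526/11.5 = 94.7 kPa.
Isothermal: T stays 526 K; PV = const ⇒ V₂ = 2.37 L, P₂ = 460 kPa.
W = nRT ln(V₂/V₁) = 0.249×8.314×526×ln(0.206) = -1720 J.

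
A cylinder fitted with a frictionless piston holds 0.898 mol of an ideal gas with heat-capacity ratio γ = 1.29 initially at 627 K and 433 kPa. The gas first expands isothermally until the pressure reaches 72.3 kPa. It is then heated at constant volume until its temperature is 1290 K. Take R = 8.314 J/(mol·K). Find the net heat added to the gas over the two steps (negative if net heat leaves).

25400 J

V₁ = nRT₁/P₁ = 0.898×8.314×627/433 = 10.8 L.
Step 1 — Isothermal: T stays 627 K; PV = const ⇒ V₂ = 64.7 L, P₂ = 72.3 kPa.
ΔU = 0 (ideal gas, T constant).
W = nRT ln(V₂/V₁) = 0.898×8.314×627×ln(5.99) = 8380 J.
Q = ΔU + W = 8380 J.
State after step 1: P = 72.3 kPa, V = 64.7 L, T = 627 K.
Step 2 — Isochoric: V stays 64.7 L; P/T = const ⇒ T₂ = 1290 K, P₂ = 149 kPa.
W = 0 (no volume change).
ΔU = nCvΔT = 0.898×28.7×(1290−627) = 17100 J.
Q = ΔU = 17100 J.
Net over both steps: W = 8380 J, Q = 25400 J, ΔU = 17100 J.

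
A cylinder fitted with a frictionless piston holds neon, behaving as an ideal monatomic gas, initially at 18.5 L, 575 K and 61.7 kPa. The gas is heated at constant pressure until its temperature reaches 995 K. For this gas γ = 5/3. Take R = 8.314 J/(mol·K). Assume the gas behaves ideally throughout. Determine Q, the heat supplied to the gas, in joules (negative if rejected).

2080 J

n = P₁V₁/(RT₁) = 61.7×18.5/(8.314×575) = 0.239 mol.
Isobaric: P stays 61.7 kPa; V/T = const ⇒ T₂ = 995 K, V₂ = 32.0 L.
W = PΔV = 61.7×(32.0−18.5) kPa·L = 834 J.
ΔU = nCvΔT = 0.239×12.5×(995−575) = 1250 J.
Q = ΔU + W = nCpΔT = 2080 J.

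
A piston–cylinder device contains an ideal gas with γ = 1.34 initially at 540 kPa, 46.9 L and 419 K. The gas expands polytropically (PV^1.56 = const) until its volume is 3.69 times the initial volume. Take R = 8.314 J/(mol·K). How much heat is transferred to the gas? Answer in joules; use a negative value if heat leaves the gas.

-15200 J

n = P₁V₁/(RT₁) = 540×46.9/(8.314×419) = 7.27 mol.
Polytropic n=1.56: T₂ = T₁(V₁/V₂)^(n−1) = 419×(0.271)^0.56 = 202 K; P₂ = P₁(V₁/V₂)^n = 70.4 kPa.
W = (P₁V₁−P₂V₂)/(n−1) = (540×46.9−70.4×173)/0.56 = 23500 J.
ΔU = nCvΔT = 7.27×24.5×(202−419) = -38600 J.
Q = ΔU + W = -15200 J.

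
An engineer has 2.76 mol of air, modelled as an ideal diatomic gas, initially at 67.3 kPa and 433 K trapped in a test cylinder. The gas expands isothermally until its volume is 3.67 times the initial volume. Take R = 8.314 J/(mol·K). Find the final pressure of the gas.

18.3 kPa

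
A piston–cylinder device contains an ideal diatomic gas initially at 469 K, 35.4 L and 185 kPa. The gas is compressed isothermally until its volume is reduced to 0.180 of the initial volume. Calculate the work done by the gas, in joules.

n = P₁V₁/(RT₁) = 185×35.4/(8.314×469) = 1.68 mol.
Isothermal: T stays 469 K; PV = const ⇒ V₂ = 6.37 L, P₂ = 1030 kPa.
W = nRT ln(V₂/V₁) = 1.68×8.314×469×ln(0.180) = -11200 J.

-11200 J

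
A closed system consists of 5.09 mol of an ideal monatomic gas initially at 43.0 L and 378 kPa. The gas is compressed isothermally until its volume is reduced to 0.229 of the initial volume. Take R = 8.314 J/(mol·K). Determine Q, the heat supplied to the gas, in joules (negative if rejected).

-24000 J

T₁ = P₁V₁/(nR) = 378×43.0/(5.09×8.314) = 384 K.
Isothermal: T stays 384 K; PV = const ⇒ V₂ = 9.85 L, P₂ = 1650 kPa.
ΔU = 0 (ideal gas, T constant).
W = nRT ln(V₂/V₁) = 5.09×8.314×384×ln(0.229) = -24000 J.
Q = ΔU + W = -24000 J.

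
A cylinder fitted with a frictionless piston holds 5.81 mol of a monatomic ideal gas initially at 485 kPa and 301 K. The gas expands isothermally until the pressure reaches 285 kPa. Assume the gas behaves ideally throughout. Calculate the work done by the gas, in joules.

V₁ = nRT₁/P₁ = 5.81×8.314×301/485 = 30.0 L.
Isothermal: T stays 301 K; PV = const ⇒ V₂ = 51.0 L, P₂ = 285 kPa.
W = nRT ln(V₂/V₁) = 5.81×8.314×301×ln(1.70) = 7730 J.

7730 J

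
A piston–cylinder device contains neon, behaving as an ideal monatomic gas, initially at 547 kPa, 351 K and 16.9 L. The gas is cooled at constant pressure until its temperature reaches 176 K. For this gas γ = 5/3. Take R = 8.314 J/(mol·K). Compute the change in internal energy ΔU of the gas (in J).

n = P₁V₁/(RT₁) = 547×16.9/(8.314×351) = 3.17 mol.
Isobaric: P stays 547 kPa; V/T = const ⇒ T₂ = 176 K, V₂ = 8.47 L.
For an ideal gas ΔU = nCvΔT with Cv = (3/2)R = 12.5 J/(mol·K).
ΔU = 3.17×12.5×(176−351) = -6910 J.

-6910 J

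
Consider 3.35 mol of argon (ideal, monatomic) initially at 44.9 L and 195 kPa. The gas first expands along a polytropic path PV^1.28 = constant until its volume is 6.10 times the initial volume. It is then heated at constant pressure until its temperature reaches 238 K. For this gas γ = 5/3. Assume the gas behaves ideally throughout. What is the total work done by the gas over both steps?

T₁ = P₁V₁/(nR) = 195×44.9/(3.35×8.314) = 314 K.
Step 1 — Polytropic n=1.28: T₂ = T₁(V₁/V₂)^(n−1) = 314×(0.164)^0.28 = 189 K; P₂ = P₁(V₁/V₂)^n = 19.3 kPa.
W = (P₁V₁−P₂V₂)/(n−1) = (195×44.9−19.3×274)/0.28 = 12400 J.
ΔU = nCvΔT = 3.35×12.5×(189−314) = -5220 J.
Q = ΔU + W = 7210 J.
State after step 1: P = 19.3 kPa, V = 274 L, T = 189 K.
Step 2 — Isobaric: P stays 19.3 kPa; V/T = const ⇒ T₂ = 238 K, V₂ = 344 L.
W = PΔV = 19.3×(344−274) kPa·L = 1350 J.
ΔU = nCvΔT = 3.35×12.5×(238−189) = 2030 J.
Q = ΔU + W = nCpΔT = 3380 J.
Net over both steps: W = 13800 J, Q = 10600 J, ΔU = -3190 J.

13800 J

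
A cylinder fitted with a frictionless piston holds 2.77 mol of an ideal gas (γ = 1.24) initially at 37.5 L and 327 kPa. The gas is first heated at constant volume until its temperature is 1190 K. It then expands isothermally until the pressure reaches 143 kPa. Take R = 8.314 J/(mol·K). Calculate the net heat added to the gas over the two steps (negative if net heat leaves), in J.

108000 J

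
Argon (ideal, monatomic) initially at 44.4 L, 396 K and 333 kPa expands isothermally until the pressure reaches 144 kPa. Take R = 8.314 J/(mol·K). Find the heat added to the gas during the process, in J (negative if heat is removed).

12400 J

n = P₁V₁/(RT₁) = 333×44.4/(8.314×396) = 4.49 mol.
Isothermal: T stays 396 K; PV = const ⇒ V₂ = 103 L, P₂ = 144 kPa.
ΔU = 0 (ideal gas, T constant).
W = nRT ln(V₂/V₁) = 4.49×8.314×396×ln(2.31) = 12400 J.
Q = ΔU + W = 12400 J.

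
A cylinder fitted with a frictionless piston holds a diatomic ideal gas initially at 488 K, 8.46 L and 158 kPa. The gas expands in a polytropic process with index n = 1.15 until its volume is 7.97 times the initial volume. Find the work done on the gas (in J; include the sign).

-2380 J

n = P₁V₁/(RT₁) = 158×8.46/(8.314×488) = 0.329 mol.
Polytropic n=1.15: T₂ = T₁(V₁/V₂)^(n−1) = 488×(0.125)^0.15 = 357 K; P₂ = P₁(V₁/V₂)^n = 14.5 kPa.
W = (P₁V₁−P₂V₂)/(n−1) = (158×8.46−14.5×67.4)/0.15 = 2380 J.
Work done on the gas = −W_by = -2380 J.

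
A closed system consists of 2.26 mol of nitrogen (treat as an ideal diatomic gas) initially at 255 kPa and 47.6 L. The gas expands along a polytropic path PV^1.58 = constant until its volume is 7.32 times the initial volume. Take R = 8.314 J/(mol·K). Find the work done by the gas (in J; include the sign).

14300 J

T₁ = P₁V₁/(nR) = 255×47.6/(2.26×8.314) = 646 K.
Polytropic n=1.58: T₂ = T₁(V₁/V₂)^(n−1) = 646×(0.137)^0.58 = 204 K; P₂ = P₁(V₁/V₂)^n = 11.0 kPa.
W = (P₁V₁−P₂V₂)/(n−1) = (255×47.6−11.0×348)/0.58 = 14300 J.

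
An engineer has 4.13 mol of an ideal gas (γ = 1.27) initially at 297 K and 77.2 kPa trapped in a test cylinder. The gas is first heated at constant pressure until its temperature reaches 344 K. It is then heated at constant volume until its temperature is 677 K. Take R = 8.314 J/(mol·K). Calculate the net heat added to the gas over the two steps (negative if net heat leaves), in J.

V₁ = nRT₁/P₁ = 4.13×8.314×297/77.2 = 132 L.
Step 1 — Isobaric: P stays 77.2 kPa; V/T = const ⇒ T₂ = 344 K, V₂ = 153 L.
W = PΔV = 77.2×(153−132) kPa·L = 1610 J.
ΔU = nCvΔT = 4.13×30.8×(344−297) = 5980 J.
Q = ΔU + W = nCpΔT = 7590 J.
State after step 1: P = 77.2 kPa, V = 153 L, T = 344 K.
Step 2 — Isochoric: V stays 153 L; P/T = const ⇒ T₂ = 677 K, P₂ = 152 kPa.
W = 0 (no volume change).
ΔU = nCvΔT = 4.13×30.8×(677−344) = 42300 J.
Q = ΔU = 42300 J.
Net over both steps: W = 1610 J, Q = 49900 J, ΔU = 48300 J.

49900 J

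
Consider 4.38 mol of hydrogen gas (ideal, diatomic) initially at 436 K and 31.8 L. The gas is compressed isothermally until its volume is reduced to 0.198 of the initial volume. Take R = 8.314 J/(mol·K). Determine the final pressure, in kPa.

P₁ = nRT₁/V₁ = 4.38×8.314×436/31.8 = 499 kPa.
Isothermal: T stays 436 K; PV = const ⇒ V₂ = 6.30 L, P₂ = 2520 kPa.

2520 kPa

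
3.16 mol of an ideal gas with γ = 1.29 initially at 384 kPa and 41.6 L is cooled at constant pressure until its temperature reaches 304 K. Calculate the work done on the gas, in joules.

7990 J

T₁ = P₁V₁/(nR) = 384×41.6/(3.16×8.314) = 608 K.
Isobaric: P stays 384 kPa; V/T = const ⇒ T₂ = 304 K, V₂ = 20.8 L.
W = PΔV = 384×(20.8−41.6) kPa·L = -7990 J.
Work done on the gas = −W_by = 7990 J.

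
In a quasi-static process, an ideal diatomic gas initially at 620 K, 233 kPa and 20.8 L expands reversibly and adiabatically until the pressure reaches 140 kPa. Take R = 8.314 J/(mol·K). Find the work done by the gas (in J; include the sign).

n = P₁V₁/(RT₁) = 233×20.8/(8.314×620) = 0.940 mol.
Adiabatic: T₂/T₁ = (P₂/P₁)^((γ−1)/γ) ⇒ T₂ = 620×(0.601)^0.286 = 536 K; V₂ = 29.9 L.
ΔU = nCvΔT = 0.940×20.8×(536−620) = -1640 J.
Q = 0 for an adiabatic process, so W = −ΔU = 1640 J.

1640 J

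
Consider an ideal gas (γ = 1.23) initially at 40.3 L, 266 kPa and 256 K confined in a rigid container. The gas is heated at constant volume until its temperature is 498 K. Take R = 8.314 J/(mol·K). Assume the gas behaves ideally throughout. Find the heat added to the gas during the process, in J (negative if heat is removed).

44100 J

n = P₁V₁/(RT₁) = 266×40.3/(8.314×256) = 5.04 mol.
Isochoric: V stays 40.3 L; P/T = const ⇒ T₂ = 498 K, P₂ = 517 kPa.
W = 0 (no volume change).
ΔU = nCvΔT = 5.04×36.1×(498−256) = 44100 J.
Q = ΔU = 44100 J.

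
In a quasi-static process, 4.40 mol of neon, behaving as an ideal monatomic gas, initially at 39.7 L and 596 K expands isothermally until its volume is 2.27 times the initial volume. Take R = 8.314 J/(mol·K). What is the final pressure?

P₁ = nRT₁/V₁ = 4.40×8.314×596/39.7 = 549 kPa.
Isothermal: T stays 596 K; PV = const ⇒ V₂ = 90.1 L, P₂ = 242 kPa.

242 kPa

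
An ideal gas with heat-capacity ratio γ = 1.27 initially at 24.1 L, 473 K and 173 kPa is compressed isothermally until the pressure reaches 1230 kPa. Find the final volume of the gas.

Isothermal: T stays 473 K; PV = const ⇒ V₂ = 3.39 L, P₂ = 1230 kPa.

3.39 L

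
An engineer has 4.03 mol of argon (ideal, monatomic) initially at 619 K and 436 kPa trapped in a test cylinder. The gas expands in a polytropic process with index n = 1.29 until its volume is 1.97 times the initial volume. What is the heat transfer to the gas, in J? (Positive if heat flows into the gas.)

7210 J

V₁ = nRT₁/P₁ = 4.03×8.314×619/436 = 47.6 L.
Polytropic n=1.29: T₂ = T₁(V₁/V₂)^(n−1) = 619×(0.508)^0.29 = 509 K; P₂ = P₁(V₁/V₂)^n = 182 kPa.
W = (P₁V₁−P₂V₂)/(n−1) = (436×47.6−182×93.7)/0.29 = 12800 J.
ΔU = nCvΔT = 4.03×12.5×(509−619) = -5550 J.
Q = ΔU + W = 7210 J.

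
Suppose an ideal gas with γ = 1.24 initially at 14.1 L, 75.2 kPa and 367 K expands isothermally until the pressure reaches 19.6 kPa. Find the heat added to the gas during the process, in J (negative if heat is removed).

1430 J

n = P₁V₁/(RT₁) = 75.2×14.1/(8.314×367) = 0.348 mol.
Isothermal: T stays 367 K; PV = const ⇒ V₂ = 54.1 L, P₂ = 19.6 kPa.
ΔU = 0 (ideal gas, T constant).
W = nRT ln(V₂/V₁) = 0.348×8.314×367×ln(3.84) = 1430 J.
Q = ΔU + W = 1430 J.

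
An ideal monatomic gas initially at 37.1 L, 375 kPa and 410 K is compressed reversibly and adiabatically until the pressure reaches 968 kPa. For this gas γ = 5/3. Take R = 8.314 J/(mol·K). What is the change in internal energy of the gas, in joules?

9630 J

n = P₁V₁/(RT₁) = 375×37.1/(8.314×410) = 4.08 mol.
Adiabatic: T₂/T₁ = (P₂/P₁)^((γ−1)/γ) ⇒ T₂ = 410×(2.58)^0.400 = 599 K; V₂ = 21.0 L.
For an ideal gas ΔU = nCvΔT with Cv = (3/2)R = 12.5 J/(mol·K).
ΔU = 4.08×12.5×(599−410) = 9630 J.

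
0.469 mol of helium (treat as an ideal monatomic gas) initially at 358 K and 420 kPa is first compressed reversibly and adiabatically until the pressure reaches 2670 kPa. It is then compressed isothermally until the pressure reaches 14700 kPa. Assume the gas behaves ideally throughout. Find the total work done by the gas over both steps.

-7280 J

V₁ = nRT₁/P₁ = 0.469×8.314×358/420 = 3.32 L.
Step 1 — Adiabatic: T₂/T₁ = (P₂/P₁)^((γ−1)/γ) ⇒ T₂ = 358×(6.36)^0.400 = 750 K; V₂ = 1.10 L.
ΔU = nCvΔT = 0.469×12.5×(750−358) = 2290 J.
Q = 0 for an adiabatic process, so W = −ΔU = -2290 J.
State after step 1: P = 2670 kPa, V = 1.10 L, T = 750 K.
Step 2 — Isothermal: T stays 750 K; PV = const ⇒ V₂ = 0.199 L, P₂ = 14700 kPa.
ΔU = 0 (ideal gas, T constant).
W = nRT ln(V₂/V₁) = 0.469×8.314×750×ln(0.182) = -4990 J.
Q = ΔU + W = -4990 J.
Net over both steps: W = -7280 J, Q = -4990 J, ΔU = 2290 J.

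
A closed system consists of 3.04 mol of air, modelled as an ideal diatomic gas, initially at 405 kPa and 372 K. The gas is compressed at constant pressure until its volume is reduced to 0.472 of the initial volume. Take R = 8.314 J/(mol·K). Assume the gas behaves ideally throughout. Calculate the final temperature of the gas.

V₁ = nRT₁/P₁ = 3.04×8.314×372/405 = 23.2 L.
Isobaric: P stays 405 kPa; V/T = const ⇒ T₂ = 176 K, V₂ = 11.0 L.

176 K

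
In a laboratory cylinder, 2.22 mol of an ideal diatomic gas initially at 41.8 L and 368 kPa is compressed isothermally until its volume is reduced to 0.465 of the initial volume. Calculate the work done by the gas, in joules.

T₁ = P₁V₁/(nR) = 368×41.8/(2.22×8.314) = 833 K.
Isothermal: T stays 833 K; PV = const ⇒ V₂ = 19.4 L, P₂ = 791 kPa.
W = nRT ln(V₂/V₁) = 2.22×8.314×833×ln(0.465) = -11800 J.

-11800 J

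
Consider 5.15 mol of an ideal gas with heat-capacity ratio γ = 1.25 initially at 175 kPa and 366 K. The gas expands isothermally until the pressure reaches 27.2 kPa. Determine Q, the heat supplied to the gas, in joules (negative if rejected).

V₁ = nRT₁/P₁ = 5.15×8.314×366/175 = 89.5 L.
Isothermal: T stays 366 K; PV = const ⇒ V₂ = 576 L, P₂ = 27.2 kPa.
ΔU = 0 (ideal gas, T constant).
W = nRT ln(V₂/V₁) = 5.15×8.314×366×ln(6.43) = 29200 J.
Q = ΔU + W = 29200 J.

29200 J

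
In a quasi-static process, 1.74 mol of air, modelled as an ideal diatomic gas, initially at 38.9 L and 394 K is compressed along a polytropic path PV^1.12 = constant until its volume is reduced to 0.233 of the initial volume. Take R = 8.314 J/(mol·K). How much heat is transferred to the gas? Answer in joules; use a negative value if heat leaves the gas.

P₁ = nRT₁/V₁ = 1.74×8.314×394/38.9 = 147 kPa.
Polytropic n=1.12: T₂ = T₁(V₁/V₂)^(n−1) = 394×(4.29)^0.12 = 469 K; P₂ = P₁(V₁/V₂)^n = 749 kPa.
W = (P₁V₁−P₂V₂)/(n−1) = (147×38.9−749×9.06)/0.12 = -9070 J.
ΔU = nCvΔT = 1.74×20.8×(469−394) = 2720 J.
Q = ΔU + W = -6350 J.

-6350 J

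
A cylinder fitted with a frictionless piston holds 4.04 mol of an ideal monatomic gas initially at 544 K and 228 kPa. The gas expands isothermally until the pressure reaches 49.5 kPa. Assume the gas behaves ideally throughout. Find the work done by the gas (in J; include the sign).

V₁ = nRT₁/P₁ = 4.04×8.314×544/228 = 80.1 L.
Isothermal: T stays 544 K; PV = const ⇒ V₂ = 369 L, P₂ = 49.5 kPa.
W = nRT ln(V₂/V₁) = 4.04×8.314×544×ln(4.61) = 27900 J.

27900 J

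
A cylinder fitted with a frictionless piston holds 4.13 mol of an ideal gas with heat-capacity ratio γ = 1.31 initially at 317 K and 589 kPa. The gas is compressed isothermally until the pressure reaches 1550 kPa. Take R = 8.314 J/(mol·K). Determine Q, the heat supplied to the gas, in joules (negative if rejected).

V₁ = nRT₁/P₁ = 4.13×8.314×317/589 = 18.5 L.
Isothermal: T stays 317 K; PV = const ⇒ V₂ = 7.02 L, P₂ = 1550 kPa.
ΔU = 0 (ideal gas, T constant).
W = nRT ln(V₂/V₁) = 4.13×8.314×317×ln(0.380) = -10500 J.
Q = ΔU + W = -10500 J.

-10500 J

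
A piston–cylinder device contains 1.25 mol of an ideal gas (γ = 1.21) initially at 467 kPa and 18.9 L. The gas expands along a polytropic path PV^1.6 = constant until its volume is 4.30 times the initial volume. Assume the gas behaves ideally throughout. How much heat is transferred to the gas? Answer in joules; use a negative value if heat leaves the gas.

-15900 J

T₁ = P₁V₁/(nR) = 467×18.9/(1.25×8.314) = 849 K.
Polytropic n=1.6: T₂ = T₁(V₁/V₂)^(n−1) = 849×(0.233)^0.60 = 354 K; P₂ = P₁(V₁/V₂)^n = 45.3 kPa.
W = (P₁V₁−P₂V₂)/(n−1) = (467×18.9−45.3×81.3)/0.60 = 8580 J.
ΔU = nCvΔT = 1.25×39.6×(354−849) = -24500 J.
Q = ΔU + W = -15900 J.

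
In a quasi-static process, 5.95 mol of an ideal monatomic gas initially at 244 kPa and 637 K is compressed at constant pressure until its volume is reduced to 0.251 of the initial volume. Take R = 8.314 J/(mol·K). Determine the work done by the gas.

V₁ = nRT₁/P₁ = 5.95×8.314×637/244 = 129 L.
Isobaric: P stays 244 kPa; V/T = const ⇒ T₂ = 160 K, V₂ = 32.4 L.
W = PΔV = 244×(32.4−129) kPa·L = -23600 J.

-23600 J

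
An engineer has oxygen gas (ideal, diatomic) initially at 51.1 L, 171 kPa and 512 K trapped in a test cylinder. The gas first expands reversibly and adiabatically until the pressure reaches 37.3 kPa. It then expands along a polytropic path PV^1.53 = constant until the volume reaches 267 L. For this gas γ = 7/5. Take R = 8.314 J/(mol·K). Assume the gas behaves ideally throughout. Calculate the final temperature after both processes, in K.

246 K

n = P₁V₁/(RT₁) = 171×51.1/(8.314×512) = 2.05 mol.
Step 1 — Adiabatic: T₂/T₁ = (P₂/P₁)^((γ−1)/γ) ⇒ T₂ = 512×(0.218)^0.286 = 331 K; V₂ = 152 L.
ΔU = nCvΔT = 2.05×20.8×(331−512) = -7710 J.
Q = 0 for an adiabatic process, so W = −ΔU = 7710 J.
State after step 1: P = 37.3 kPa, V = 152 L, T = 331 K.
Step 2 — Polytropic n=1.53: T₂ = T₁(V₁/V₂)^(n−1) = 331×(0.568)^0.53 = 246 K; P₂ = P₁(V₁/V₂)^n = 15.7 kPa.
W = (P₁V₁−P₂V₂)/(n−1) = (37.3×152−15.7×267)/0.53 = 2760 J.
ΔU = nCvΔT = 2.05×20.8×(246−331) = -3660 J.
Q = ΔU + W = -899 J.
Net over both steps: W = 10500 J, Q = -899 J, ΔU = -11400 J.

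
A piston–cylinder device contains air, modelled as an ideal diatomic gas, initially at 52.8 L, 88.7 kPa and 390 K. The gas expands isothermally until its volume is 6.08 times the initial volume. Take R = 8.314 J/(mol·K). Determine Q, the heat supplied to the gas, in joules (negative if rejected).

8450 J

n = P₁V₁/(RT₁) = 88.7×52.8/(8.314×390) = 1.44 mol.
Isothermal: T stays 390 K; PV = const ⇒ V₂ = 321 L, P₂ = 14.6 kPa.
ΔU = 0 (ideal gas, T constant).
W = nRT ln(V₂/V₁) = 1.44×8.314×390×ln(6.08) = 8450 J.
Q = ΔU + W = 8450 J.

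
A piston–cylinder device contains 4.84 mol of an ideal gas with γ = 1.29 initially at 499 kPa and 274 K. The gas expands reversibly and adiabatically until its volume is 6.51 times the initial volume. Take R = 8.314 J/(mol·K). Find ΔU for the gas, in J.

-15900 J

V₁ = nRT₁/P₁ = 4.84×8.314×274/499 = 22.1 L.
Adiabatic: TV^(γ−1) = const ⇒ T₂ = 274×(0.154)^0.290 = 159 K; PV^γ = const ⇒ P₂ = 44.5 kPa.
For an ideal gas ΔU = nCvΔT with Cv = R/(γ−1) = 28.7 J/(mol·K).
ΔU = 4.84×28.7×(159−274) = -15900 J.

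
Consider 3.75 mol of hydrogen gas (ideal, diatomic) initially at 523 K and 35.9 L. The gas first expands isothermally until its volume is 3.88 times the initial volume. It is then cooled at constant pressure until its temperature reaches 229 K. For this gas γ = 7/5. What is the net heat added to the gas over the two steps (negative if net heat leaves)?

P₁ = nRT₁/V₁ = 3.75×8.314×523/35.9 = 454 kPa.
Step 1 — Isothermal: T stays 523 K; PV = const ⇒ V₂ = 139 L, P₂ = 117 kPa.
ΔU = 0 (ideal gas, T constant).
W = nRT ln(V₂/V₁) = 3.75×8.314×523×ln(3.88) = 22100 J.
Q = ΔU + W = 22100 J.
State after step 1: P = 117 kPa, V = 139 L, T = 523 K.
Step 2 — Isobaric: P stays 117 kPa; V/T = const ⇒ T₂ = 229 K, V₂ = 61.0 L.
W = PΔV = 117×(61.0−139) kPa·L = -9170 J.
ΔU = nCvΔT = 3.75×20.8×(229−523) = -22900 J.
Q = ΔU + W = nCpΔT = -32100 J.
Net over both steps: W = 12900 J, Q = -9970 J, ΔU = -22900 J.

-9970 J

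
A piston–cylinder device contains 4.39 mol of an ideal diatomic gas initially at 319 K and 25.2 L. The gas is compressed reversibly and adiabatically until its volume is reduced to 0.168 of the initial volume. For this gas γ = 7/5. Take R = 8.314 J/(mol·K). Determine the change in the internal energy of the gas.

30300 J

P₁ = nRT₁/V₁ = 4.39×8.314×319/25.2 = 462 kPa.
Adiabatic: TV^(γ−1) = const ⇒ T₂ = 319×(5.95)^0.400 = 651 K; PV^γ = const ⇒ P₂ = 5610 kPa.
For an ideal gas ΔU = nCvΔT with Cv = (5/2)R = 20.8 J/(mol·K).
ΔU = 4.39×20.8×(651−319) = 30300 J.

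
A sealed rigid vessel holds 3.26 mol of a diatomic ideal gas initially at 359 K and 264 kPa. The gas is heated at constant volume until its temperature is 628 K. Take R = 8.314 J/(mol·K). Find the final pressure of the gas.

V₁ = nRT₁/P₁ = 3.26×8.314×359/264 = 36.9 L.
Isochoric: V stays 36.9 L; P/T = const ⇒ T₂ = 628 K, P₂ = 462 kPa.

462 kPa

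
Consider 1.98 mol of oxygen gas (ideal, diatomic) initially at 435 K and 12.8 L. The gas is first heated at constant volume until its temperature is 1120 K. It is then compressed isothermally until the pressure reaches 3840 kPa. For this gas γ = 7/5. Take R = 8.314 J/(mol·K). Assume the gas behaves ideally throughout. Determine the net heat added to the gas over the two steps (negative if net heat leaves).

P₁ = nRT₁/V₁ = 1.98×8.314×435/12.8 = 559 kPa.
Step 1 — Isochoric: V stays 12.8 L; P/T = const ⇒ T₂ = 1120 K, P₂ = 1440 kPa.
W = 0 (no volume change).
ΔU = nCvΔT = 1.98×20.8×(1120−435) = 28200 J.
Q = ΔU = 28200 J.
State after step 1: P = 1440 kPa, V = 12.8 L, T = 1120 K.
Step 2 — Isothermal: T stays 1120 K; PV = const ⇒ V₂ = 4.80 L, P₂ = 3840 kPa.
ΔU = 0 (ideal gas, T constant).
W = nRT ln(V₂/V₁) = 1.98×8.314×1120×ln(0.375) = -18100 J.
Q = ΔU + W = -18100 J.
Net over both steps: W = -18100 J, Q = 10100 J, ΔU = 28200 J.

10100 J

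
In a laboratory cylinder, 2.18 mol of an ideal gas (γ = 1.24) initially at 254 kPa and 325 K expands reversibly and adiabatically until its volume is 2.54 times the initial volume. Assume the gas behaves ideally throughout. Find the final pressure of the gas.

80.0 kPa

V₁ = nRT₁/P₁ = 2.18×8.314×325/254 = 23.2 L.
Adiabatic: TV^(γ−1) = const ⇒ T₂ = 325×(0.394)^0.240 = 260 K; PV^γ = const ⇒ P₂ = 80.0 kPa.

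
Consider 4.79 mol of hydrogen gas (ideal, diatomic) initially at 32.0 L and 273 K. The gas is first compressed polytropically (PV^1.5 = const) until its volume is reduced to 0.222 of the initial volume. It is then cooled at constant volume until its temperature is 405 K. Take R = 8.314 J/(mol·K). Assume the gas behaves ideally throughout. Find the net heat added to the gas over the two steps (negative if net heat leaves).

P₁ = nRT₁/V₁ = 4.79×8.314×273/32.0 = 340 kPa.
Step 1 — Polytropic n=1.5: T₂ = T₁(V₁/V₂)^(n−1) = 273×(4.50)^0.50 = 579 K; P₂ = P₁(V₁/V₂)^n = 3250 kPa.
W = (P₁V₁−P₂V₂)/(n−1) = (340×32.0−3250×7.10)/0.50 = -24400 J.
ΔU = nCvΔT = 4.79×20.8×(579−273) = 30500 J.
Q = ΔU + W = 6100 J.
State after step 1: P = 3250 kPa, V = 7.10 L, T = 579 K.
Step 2 — Isochoric: V stays 7.10 L; P/T = const ⇒ T₂ = 405 K, P₂ = 2270 kPa.
W = 0 (no volume change).
ΔU = nCvΔT = 4.79×20.8×(405−579) = -17400 J.
Q = ΔU = -17400 J.
Net over both steps: W = -24400 J, Q = -11300 J, ΔU = 13100 J.

-11300 J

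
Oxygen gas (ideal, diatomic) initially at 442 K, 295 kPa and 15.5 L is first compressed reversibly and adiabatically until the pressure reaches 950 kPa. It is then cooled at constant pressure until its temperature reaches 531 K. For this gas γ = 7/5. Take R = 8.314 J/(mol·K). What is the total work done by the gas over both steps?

n = P₁V₁/(RT₁) = 295×15.5/(8.314×442) = 1.24 mol.
Step 1 — Adiabatic: T₂/T₁ = (P₂/P₁)^((γ−1)/γ) ⇒ T₂ = 442×(3.22)^0.286 = 617 K; V₂ = 6.72 L.
ΔU = nCvΔT = 1.24×20.8×(617−442) = 4540 J.
Q = 0 for an adiabatic process, so W = −ΔU = -4540 J.
State after step 1: P = 950 kPa, V = 6.72 L, T = 617 K.
Step 2 — Isobaric: P stays 950 kPa; V/T = const ⇒ T₂ = 531 K, V₂ = 5.78 L.
W = PΔV = 950×(5.78−6.72) kPa·L = -893 J.
ΔU = nCvΔT = 1.24×20.8×(531−617) = -2230 J.
Q = ΔU + W = nCpΔT = -3130 J.
Net over both steps: W = -5430 J, Q = -3130 J, ΔU = 2300 J.

-5430 J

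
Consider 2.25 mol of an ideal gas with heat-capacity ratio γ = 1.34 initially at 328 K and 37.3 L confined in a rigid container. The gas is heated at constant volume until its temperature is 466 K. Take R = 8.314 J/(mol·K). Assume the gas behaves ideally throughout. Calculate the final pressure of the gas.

234 kPa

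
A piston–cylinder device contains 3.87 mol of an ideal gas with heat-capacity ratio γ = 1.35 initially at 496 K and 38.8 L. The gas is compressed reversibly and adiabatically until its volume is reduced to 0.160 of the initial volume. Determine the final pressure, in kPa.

4880 kPa

P₁ = nRT₁/V₁ = 3.87×8.314×496/38.8 = 411 kPa.
Adiabatic: TV^(γ−1) = const ⇒ T₂ = 496×(6.25)^0.350 = 942 K; PV^γ = const ⇒ P₂ = 4880 kPa.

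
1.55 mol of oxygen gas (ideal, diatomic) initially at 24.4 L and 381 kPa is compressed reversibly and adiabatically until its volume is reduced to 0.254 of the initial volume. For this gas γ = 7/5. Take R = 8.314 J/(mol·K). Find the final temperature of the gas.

1250 K

T₁ = P₁V₁/(nR) = 381×24.4/(1.55×8.314) = 721 K.
Adiabatic: TV^(γ−1) = const ⇒ T₂ = 721×(3.94)^0.400 = 1250 K; PV^γ = const ⇒ P₂ = 2600 kPa.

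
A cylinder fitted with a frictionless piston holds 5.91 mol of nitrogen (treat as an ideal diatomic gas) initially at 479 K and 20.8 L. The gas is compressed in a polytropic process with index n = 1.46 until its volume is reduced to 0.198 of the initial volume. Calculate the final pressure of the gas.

12000 kPa

P₁ = nRT₁/V₁ = 5.91×8.314×479/20.8 = 1130 kPa.
Polytropic n=1.46: T₂ = T₁(V₁/V₂)^(n−1) = 479×(5.05)^0.46 = 1010 K; P₂ = P₁(V₁/V₂)^n = 12000 kPa.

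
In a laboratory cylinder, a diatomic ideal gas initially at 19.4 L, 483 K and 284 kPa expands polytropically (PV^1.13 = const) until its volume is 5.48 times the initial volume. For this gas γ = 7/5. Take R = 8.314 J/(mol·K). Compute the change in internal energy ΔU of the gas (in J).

-2730 J

n = P₁V₁/(RT₁) = 284×19.4/(8.314×483) = 1.37 mol.
Polytropic n=1.13: T₂ = T₁(V₁/V₂)^(n−1) = 483×(0.182)^0.13 = 387 K; P₂ = P₁(V₁/V₂)^n = 41.5 kPa.
For an ideal gas ΔU = nCvΔT with Cv = (5/2)R = 20.8 J/(mol·K).
ΔU = 1.37×20.8×(387−483) = -2730 J.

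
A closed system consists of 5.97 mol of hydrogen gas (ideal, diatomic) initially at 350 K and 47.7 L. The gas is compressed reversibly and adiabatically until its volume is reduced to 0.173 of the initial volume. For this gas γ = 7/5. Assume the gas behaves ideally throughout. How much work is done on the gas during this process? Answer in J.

P₁ = nRT₁/V₁ = 5.97×8.314×350/47.7 = 364 kPa.
Adiabatic: TV^(γ−1) = const ⇒ T₂ = 350×(5.78)^0.400 = 706 K; PV^γ = const ⇒ P₂ = 4250 kPa.
ΔU = nCvΔT = 5.97×20.8×(706−350) = 44200 J.
Q = 0 for an adiabatic process, so W = −ΔU = -44200 J.
Work done on the gas = −W_by = 44200 J.

44200 J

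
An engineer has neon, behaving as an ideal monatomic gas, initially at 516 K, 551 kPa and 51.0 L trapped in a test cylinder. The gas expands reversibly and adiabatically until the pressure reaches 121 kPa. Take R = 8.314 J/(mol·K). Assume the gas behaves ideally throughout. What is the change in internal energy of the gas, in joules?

n = P₁V₁/(RT₁) = 551×51.0/(8.314×516) = 6.55 mol.
Adiabatic: T₂/T₁ = (P₂/P₁)^((γ−1)/γ) ⇒ T₂ = 516×(0.220)^0.400 = 281 K; V₂ = 127 L.
For an ideal gas ΔU = nCvΔT with Cv = (3/2)R = 12.5 J/(mol·K).
ΔU = 6.55×12.5×(281−516) = -19200 J.

-19200 J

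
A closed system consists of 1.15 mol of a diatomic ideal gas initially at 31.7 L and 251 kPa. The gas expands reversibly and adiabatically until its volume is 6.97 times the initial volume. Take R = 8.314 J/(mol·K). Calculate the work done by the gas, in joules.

10700 J

T₁ = P₁V₁/(nR) = 251×31.7/(1.15×8.314) = 832 K.
Adiabatic: TV^(γ−1) = const ⇒ T₂ = 832×(0.143)^0.400 = 383 K; PV^γ = const ⇒ P₂ = 16.6 kPa.
ΔU = nCvΔT = 1.15×20.8×(383−832) = -10700 J.
Q = 0 for an adiabatic process, so W = −ΔU = 10700 J.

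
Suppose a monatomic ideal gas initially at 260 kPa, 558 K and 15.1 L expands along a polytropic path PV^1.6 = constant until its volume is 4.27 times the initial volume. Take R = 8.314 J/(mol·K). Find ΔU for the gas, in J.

-3420 J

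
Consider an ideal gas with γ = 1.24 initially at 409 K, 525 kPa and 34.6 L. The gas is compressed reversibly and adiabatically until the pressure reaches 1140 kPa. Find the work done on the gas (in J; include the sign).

12300 J

n = P₁V₁/(RT₁) = 525×34.6/(8.314×409) = 5.34 mol.
Adiabatic: T₂/T₁ = (P₂/P₁)^((γ−1)/γ) ⇒ T₂ = 409×(2.17)^0.194 = 475 K; V₂ = 18.5 L.
ΔU = nCvΔT = 5.34×34.6×(475−409) = 12300 J.
Q = 0 for an adiabatic process, so W = −ΔU = -12300 J.
Work done on the gas = −W_by = 12300 J.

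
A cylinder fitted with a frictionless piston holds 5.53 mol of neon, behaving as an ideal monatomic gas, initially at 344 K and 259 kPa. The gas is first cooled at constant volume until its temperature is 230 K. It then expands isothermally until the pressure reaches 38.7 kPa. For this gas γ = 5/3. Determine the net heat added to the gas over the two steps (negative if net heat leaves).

V₁ = nRT₁/P₁ = 5.53×8.314×344/259 = 61.1 L.
Step 1 — Isochoric: V stays 61.1 L; P/T = const ⇒ T₂ = 230 K, P₂ = 173 kPa.
W = 0 (no volume change).
ΔU = nCvΔT = 5.53×12.5×(230−344) = -7860 J.
Q = ΔU = -7860 J.
State after step 1: P = 173 kPa, V = 61.1 L, T = 230 K.
Step 2 — Isothermal: T stays 230 K; PV = const ⇒ V₂ = 273 L, P₂ = 38.7 kPa.
ΔU = 0 (ideal gas, T constant).
W = nRT ln(V₂/V₁) = 5.53×8.314×230×ln(4.47) = 15800 J.
Q = ΔU + W = 15800 J.
Net over both steps: W = 15800 J, Q = 7980 J, ΔU = -7860 J.

7980 J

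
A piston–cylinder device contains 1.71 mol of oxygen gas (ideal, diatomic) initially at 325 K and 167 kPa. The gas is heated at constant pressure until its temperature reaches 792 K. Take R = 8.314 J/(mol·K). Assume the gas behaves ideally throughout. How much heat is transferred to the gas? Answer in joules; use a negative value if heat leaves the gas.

V₁ = nRT₁/P₁ = 1.71×8.314×325/167 = 27.7 L.
Isobaric: P stays 167 kPa; V/T = const ⇒ T₂ = 792 K, V₂ = 67.4 L.
W = PΔV = 167×(67.4−27.7) kPa·L = 6640 J.
ΔU = nCvΔT = 1.71×20.8×(792−325) = 16600 J.
Q = ΔU + W = nCpΔT = 23200 J.

23200 J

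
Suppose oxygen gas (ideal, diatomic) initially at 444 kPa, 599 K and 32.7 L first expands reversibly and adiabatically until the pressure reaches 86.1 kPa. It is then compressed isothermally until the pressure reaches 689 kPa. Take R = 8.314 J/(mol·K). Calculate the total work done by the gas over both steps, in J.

-5320 J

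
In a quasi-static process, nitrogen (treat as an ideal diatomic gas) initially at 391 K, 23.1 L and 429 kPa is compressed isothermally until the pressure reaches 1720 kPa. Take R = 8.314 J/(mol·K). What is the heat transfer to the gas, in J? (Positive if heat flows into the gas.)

n = P₁V₁/(RT₁) = 429×23.1/(8.314×391) = 3.05 mol.
Isothermal: T stays 391 K; PV = const ⇒ V₂ = 5.76 L, P₂ = 1720 kPa.
ΔU = 0 (ideal gas, T constant).
W = nRT ln(V₂/V₁) = 3.05×8.314×391×ln(0.249) = -13800 J.
Q = ΔU + W = -13800 J.

-13800 J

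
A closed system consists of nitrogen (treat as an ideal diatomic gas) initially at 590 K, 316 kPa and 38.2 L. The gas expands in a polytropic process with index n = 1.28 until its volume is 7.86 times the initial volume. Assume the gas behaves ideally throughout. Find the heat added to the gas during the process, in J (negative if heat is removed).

5670 J

n = P₁V₁/(RT₁) = 316×38.2/(8.314×590) = 2.46 mol.
Polytropic n=1.28: T₂ = T₁(V₁/V₂)^(n−1) = 590×(0.127)^0.28 = 331 K; P₂ = P₁(V₁/V₂)^n = 22.6 kPa.
W = (P₁V₁−P₂V₂)/(n−1) = (316×38.2−22.6×300)/0.28 = 18900 J.
ΔU = nCvΔT = 2.46×20.8×(331−590) = -13200 J.
Q = ΔU + W = 5670 J.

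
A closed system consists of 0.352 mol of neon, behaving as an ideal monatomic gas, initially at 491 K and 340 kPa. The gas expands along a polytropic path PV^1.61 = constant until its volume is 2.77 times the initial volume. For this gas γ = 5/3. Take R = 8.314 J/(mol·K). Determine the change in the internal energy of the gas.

-998 J

V₁ = nRT₁/P₁ = 0.352×8.314×491/340 = 4.23 L.
Polytropic n=1.61: T₂ = T₁(V₁/V₂)^(n−1) = 491×(0.361)^0.61 = 264 K; P₂ = P₁(V₁/V₂)^n = 65.9 kPa.
For an ideal gas ΔU = nCvΔT with Cv = (3/2)R = 12.5 J/(mol·K).
ΔU = 0.352×12.5×(264−491) = -998 J.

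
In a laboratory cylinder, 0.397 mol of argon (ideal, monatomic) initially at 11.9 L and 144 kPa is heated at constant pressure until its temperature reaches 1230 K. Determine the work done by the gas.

T₁ = P₁V₁/(nR) = 144×11.9/(0.397×8.314) = 519 K.
Isobaric: P stays 144 kPa; V/T = const ⇒ T₂ = 1230 K, V₂ = 28.2 L.
W = PΔV = 144×(28.2−11.9) kPa·L = 2350 J.

2350 J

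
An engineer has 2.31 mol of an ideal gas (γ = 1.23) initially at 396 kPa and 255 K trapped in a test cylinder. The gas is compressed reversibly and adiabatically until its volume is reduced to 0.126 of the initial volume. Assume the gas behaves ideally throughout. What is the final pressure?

V₁ = nRT₁/P₁ = 2.31×8.314×255/396 = 12.4 L.
Adiabatic: TV^(γ−1) = const ⇒ T₂ = 255×(7.94)^0.230 = 411 K; PV^γ = const ⇒ P₂ = 5060 kPa.

5060 kPa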